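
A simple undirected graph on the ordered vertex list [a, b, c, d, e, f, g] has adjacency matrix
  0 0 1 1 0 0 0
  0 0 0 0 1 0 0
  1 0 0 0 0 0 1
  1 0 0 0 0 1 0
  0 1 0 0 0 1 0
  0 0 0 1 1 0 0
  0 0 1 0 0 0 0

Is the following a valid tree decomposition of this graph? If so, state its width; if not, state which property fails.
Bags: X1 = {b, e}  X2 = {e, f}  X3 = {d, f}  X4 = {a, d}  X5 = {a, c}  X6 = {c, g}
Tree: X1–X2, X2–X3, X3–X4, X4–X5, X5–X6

Checking the three conditions: (i) the bags cover all of {a, b, c, d, e, f, g}; (ii) for each edge, some bag contains both endpoints; (iii) the bags containing any fixed vertex form a subtree. All hold, so the decomposition is valid with width 2 − 1 = 1.

Yes; width 1.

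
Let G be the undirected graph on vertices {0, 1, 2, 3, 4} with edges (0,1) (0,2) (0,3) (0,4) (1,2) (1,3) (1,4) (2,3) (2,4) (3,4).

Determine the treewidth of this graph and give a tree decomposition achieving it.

With just one bag of size 5, the width is 5 − 1 = 4, so tw(G) ≤ 4. For the lower bound, the 5 vertices {0, 1, 2, 3, 4} are pairwise adjacent, and any tree decomposition puts a clique entirely inside one bag — forcing width ≥ 4. The upper and lower bounds meet at 4, so that is the treewidth.

Treewidth 4.
One optimal decomposition is:
Bags: B1 = {0, 1, 2, 3, 4}
Tree: (single bag)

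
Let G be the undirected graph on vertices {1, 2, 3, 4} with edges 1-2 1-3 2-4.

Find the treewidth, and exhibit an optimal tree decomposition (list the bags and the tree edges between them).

Treewidth 1.
One optimal decomposition is:
Bags: B1 = {1, 2}  B2 = {1, 3}  B3 = {2, 4}
Tree: B1–B2, B1–B3

Each bag holds 2 vertices, so the decomposition has width 1, which upper-bounds the treewidth. G has an edge, so its treewidth is at least 1. Therefore the treewidth is 1.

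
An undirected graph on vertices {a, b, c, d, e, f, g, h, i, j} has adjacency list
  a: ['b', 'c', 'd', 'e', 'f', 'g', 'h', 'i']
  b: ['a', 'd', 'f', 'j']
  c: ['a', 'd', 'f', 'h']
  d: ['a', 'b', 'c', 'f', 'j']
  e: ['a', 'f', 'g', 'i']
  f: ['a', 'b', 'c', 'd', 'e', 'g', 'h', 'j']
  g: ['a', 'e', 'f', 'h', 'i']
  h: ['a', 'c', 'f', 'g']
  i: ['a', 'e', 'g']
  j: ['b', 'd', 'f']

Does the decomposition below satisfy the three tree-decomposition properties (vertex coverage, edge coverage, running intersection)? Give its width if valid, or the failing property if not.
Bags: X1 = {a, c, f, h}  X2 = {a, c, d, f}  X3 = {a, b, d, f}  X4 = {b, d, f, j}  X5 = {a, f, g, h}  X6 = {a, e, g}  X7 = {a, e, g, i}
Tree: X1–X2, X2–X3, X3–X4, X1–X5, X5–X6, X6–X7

A tree decomposition must satisfy three properties: every vertex lies in some bag; for every edge, both endpoints lie together in some bag; and for every vertex, the bags containing it form a connected subtree. Here edge (f,e) lies in no bag, so the decomposition is invalid.

No — edge (f,e) lies in no bag.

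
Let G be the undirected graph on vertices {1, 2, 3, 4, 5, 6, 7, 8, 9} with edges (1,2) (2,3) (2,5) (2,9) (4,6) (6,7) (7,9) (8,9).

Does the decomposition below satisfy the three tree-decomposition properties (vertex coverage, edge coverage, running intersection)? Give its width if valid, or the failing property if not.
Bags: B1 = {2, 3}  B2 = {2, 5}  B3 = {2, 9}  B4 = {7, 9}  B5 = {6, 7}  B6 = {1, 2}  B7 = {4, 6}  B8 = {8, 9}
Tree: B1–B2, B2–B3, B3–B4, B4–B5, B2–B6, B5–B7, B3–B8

Yes; width 1.

Checking the three conditions: (i) the bags cover all of {1, 2, 3, 4, 5, 6, 7, 8, 9}; (ii) for each edge, some bag contains both endpoints; (iii) the bags containing any fixed vertex form a subtree. All hold, so the decomposition is valid with width 2 − 1 = 1.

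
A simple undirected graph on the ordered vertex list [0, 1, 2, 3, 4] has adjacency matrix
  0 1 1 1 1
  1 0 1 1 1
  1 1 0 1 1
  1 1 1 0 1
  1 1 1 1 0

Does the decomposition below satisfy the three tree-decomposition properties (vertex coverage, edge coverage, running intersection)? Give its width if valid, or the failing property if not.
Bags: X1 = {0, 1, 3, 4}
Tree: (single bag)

No — vertex 2 appears in no bag.

A tree decomposition must satisfy three properties: every vertex lies in some bag; for every edge, both endpoints lie together in some bag; and for every vertex, the bags containing it form a connected subtree. Here vertex 2 appears in no bag, so the decomposition is invalid.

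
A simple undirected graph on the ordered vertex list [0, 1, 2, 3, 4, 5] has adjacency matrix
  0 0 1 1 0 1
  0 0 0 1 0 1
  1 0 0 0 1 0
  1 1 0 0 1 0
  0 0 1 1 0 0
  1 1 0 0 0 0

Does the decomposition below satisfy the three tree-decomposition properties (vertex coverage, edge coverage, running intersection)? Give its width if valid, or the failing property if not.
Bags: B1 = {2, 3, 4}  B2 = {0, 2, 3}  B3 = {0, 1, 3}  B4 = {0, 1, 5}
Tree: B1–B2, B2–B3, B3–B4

Checking the three conditions: (i) the bags cover all of {0, 1, 2, 3, 4, 5}; (ii) for each edge, some bag contains both endpoints; (iii) the bags containing any fixed vertex form a subtree. All hold, so the decomposition is valid with width 3 − 1 = 2.

Yes; width 2.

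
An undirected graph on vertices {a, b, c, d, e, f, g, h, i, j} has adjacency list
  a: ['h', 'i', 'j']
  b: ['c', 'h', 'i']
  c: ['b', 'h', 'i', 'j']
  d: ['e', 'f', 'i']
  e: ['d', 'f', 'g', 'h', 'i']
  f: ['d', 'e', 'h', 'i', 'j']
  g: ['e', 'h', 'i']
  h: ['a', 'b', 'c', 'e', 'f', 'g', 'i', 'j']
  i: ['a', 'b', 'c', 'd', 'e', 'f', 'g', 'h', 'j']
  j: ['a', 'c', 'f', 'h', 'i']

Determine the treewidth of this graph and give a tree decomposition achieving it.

Treewidth 3.
One optimal decomposition is:
Bags: B1 = {d, e, f, i}  B2 = {e, f, h, i}  B3 = {e, g, h, i}  B4 = {f, h, i, j}  B5 = {c, h, i, j}  B6 = {b, c, h, i}  B7 = {a, h, i, j}
Tree: B1–B2, B2–B3, B2–B4, B4–B5, B5–B6, B4–B7

The largest bag has 4 vertices, giving width 3; this decomposition certifies tw(G) ≤ 3. Conversely, {d, e, f, i} is a clique of size 4, and the vertices of any clique must share a bag in every tree decomposition; so some bag has ≥ 4 vertices and tw(G) ≥ 3. Therefore the treewidth is 3.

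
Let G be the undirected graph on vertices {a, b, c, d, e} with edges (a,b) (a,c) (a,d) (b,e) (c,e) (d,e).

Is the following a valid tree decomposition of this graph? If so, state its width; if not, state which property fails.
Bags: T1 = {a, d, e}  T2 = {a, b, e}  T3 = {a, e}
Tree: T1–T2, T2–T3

A tree decomposition must satisfy three properties: every vertex lies in some bag; for every edge, both endpoints lie together in some bag; and for every vertex, the bags containing it form a connected subtree. Here vertex c appears in no bag, so the decomposition is invalid.

No — vertex c appears in no bag.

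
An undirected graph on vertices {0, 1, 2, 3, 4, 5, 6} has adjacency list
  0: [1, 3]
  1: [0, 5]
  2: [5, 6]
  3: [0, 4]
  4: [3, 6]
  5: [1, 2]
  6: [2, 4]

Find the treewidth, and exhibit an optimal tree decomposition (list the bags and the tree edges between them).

Treewidth 2.
One such decomposition:
Bags: B1 = {1, 2, 5}  B2 = {0, 1, 2}  B3 = {0, 2, 3}  B4 = {2, 3, 4}  B5 = {2, 4, 6}
Tree: B1–B2, B2–B3, B3–B4, B4–B5

Each bag holds 3 vertices, so the decomposition has width 2, which upper-bounds the treewidth. The edges 2–5–1–0–3–4–6–2 form a cycle, so G is not a tree and its treewidth is at least 2. Hence tw(G) = 2 exactly.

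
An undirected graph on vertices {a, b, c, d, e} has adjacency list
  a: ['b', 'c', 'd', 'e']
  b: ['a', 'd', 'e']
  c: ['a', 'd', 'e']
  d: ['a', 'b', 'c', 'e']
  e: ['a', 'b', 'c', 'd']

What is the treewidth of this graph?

A width-3 tree decomposition is:
Bags: B1 = {a, b, d, e}  B2 = {a, c, d, e}
Tree: B1–B2
Every bag has size at most 4, so the width is 4 − 1 = 3 and tw(G) ≤ 3. For the lower bound, the 4 vertices {a, c, d, e} are pairwise adjacent, and any tree decomposition puts a clique entirely inside one bag — forcing width ≥ 3. Hence tw(G) = 3 exactly.

3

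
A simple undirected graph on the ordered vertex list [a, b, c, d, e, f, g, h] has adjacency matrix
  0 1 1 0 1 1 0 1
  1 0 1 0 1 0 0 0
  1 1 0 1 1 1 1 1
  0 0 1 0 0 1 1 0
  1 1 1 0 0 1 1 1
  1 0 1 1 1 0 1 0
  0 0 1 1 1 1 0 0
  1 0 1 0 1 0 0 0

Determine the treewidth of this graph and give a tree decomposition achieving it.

Treewidth 3.
One such decomposition:
Bags: B1 = {a, c, e, f}  B2 = {c, e, f, g}  B3 = {a, c, e, h}  B4 = {c, d, f, g}  B5 = {a, b, c, e}
Tree: B1–B2, B1–B3, B2–B4, B3–B5

Every bag has size at most 4, so the width is 4 − 1 = 3 and tw(G) ≤ 3. Conversely, {c, d, f, g} is a clique of size 4, and the vertices of any clique must share a bag in every tree decomposition; so some bag has ≥ 4 vertices and tw(G) ≥ 3. Combining the bounds, tw(G) = 3.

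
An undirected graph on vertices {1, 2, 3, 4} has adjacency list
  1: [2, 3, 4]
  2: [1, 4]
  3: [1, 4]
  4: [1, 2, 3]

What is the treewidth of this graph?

A width-2 tree decomposition is:
Bags: B1 = {1, 2, 4}  B2 = {1, 3, 4}
Tree: B1–B2
Every bag has size at most 3, so the width is 3 − 1 = 2 and tw(G) ≤ 2. For the lower bound, the 3 vertices {1, 2, 4} are pairwise adjacent, and any tree decomposition puts a clique entirely inside one bag — forcing width ≥ 2. Combining the bounds, tw(G) = 2.

2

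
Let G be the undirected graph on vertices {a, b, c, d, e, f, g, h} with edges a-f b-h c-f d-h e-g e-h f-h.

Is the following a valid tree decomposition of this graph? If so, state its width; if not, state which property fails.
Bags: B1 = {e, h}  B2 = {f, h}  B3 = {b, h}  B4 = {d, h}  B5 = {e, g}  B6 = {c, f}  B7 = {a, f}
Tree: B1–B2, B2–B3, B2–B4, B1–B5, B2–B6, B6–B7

Yes; width 1.

Every vertex of G appears in some bag (union = {a, b, c, d, e, f, g, h}); every edge is covered by a bag; and for each vertex v the set of bags containing v is connected in the bag tree. The decomposition is therefore valid. The largest bag has 2 vertices, so the width is 1.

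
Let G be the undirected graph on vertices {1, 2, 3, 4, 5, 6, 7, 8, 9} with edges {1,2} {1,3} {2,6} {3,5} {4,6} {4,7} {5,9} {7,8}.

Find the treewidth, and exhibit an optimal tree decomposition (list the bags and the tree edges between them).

The largest bag has 2 vertices, giving width 1; this decomposition certifies tw(G) ≤ 1. Any graph with an edge has treewidth ≥ 1, and G has the edge 9–5. Combining the bounds, tw(G) = 1.

Treewidth 1.
One optimal decomposition is:
Bags: B1 = {5, 9}  B2 = {3, 5}  B3 = {1, 3}  B4 = {1, 2}  B5 = {2, 6}  B6 = {4, 6}  B7 = {4, 7}  B8 = {7, 8}
Tree: B1–B2, B2–B3, B3–B4, B4–B5, B5–B6, B6–B7, B7–B8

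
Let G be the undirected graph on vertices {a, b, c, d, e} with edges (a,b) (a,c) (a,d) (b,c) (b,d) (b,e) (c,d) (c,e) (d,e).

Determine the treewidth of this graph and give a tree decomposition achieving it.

Each bag holds 4 vertices, so the decomposition has width 3, which upper-bounds the treewidth. Conversely, {b, c, d, e} is a clique of size 4, and the vertices of any clique must share a bag in every tree decomposition; so some bag has ≥ 4 vertices and tw(G) ≥ 3. Hence tw(G) = 3 exactly.

Treewidth 3.
Bags: B1 = {a, b, c, d}  B2 = {b, c, d, e}
Tree: B1–B2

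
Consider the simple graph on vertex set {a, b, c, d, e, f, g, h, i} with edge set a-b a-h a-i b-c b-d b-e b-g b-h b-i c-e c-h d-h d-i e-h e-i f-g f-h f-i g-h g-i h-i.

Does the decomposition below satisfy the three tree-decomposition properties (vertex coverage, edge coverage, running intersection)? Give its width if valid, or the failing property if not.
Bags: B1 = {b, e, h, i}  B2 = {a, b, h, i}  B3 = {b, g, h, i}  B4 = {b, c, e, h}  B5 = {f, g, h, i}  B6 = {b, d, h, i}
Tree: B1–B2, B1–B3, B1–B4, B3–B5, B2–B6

Yes; width 3.

Every vertex of G appears in some bag (union = {a, b, c, d, e, f, g, h, i}); every edge is covered by a bag; and for each vertex v the set of bags containing v is connected in the bag tree. The decomposition is therefore valid. The largest bag has 4 vertices, so the width is 3.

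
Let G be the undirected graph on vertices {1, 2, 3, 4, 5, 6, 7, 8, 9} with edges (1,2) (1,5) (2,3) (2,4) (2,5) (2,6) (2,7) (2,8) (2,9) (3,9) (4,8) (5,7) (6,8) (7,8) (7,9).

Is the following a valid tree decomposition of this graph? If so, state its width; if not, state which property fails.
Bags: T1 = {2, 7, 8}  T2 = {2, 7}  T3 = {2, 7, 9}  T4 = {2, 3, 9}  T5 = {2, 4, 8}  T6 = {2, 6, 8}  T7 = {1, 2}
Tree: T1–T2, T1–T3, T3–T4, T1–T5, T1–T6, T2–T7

A tree decomposition must satisfy three properties: every vertex lies in some bag; for every edge, both endpoints lie together in some bag; and for every vertex, the bags containing it form a connected subtree. Here vertex 5 appears in no bag, so the decomposition is invalid.

No — vertex 5 appears in no bag.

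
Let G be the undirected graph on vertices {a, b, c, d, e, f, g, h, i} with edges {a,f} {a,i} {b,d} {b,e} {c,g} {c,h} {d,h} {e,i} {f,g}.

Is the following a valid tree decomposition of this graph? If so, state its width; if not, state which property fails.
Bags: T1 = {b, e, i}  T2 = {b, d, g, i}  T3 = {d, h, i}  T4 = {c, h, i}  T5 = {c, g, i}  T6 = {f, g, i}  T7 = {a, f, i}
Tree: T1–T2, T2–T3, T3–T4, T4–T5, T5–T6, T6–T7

A tree decomposition must satisfy three properties: every vertex lies in some bag; for every edge, both endpoints lie together in some bag; and for every vertex, the bags containing it form a connected subtree. Here bags containing vertex g are not connected in the tree, so the decomposition is invalid.

No — bags containing vertex g are not connected in the tree.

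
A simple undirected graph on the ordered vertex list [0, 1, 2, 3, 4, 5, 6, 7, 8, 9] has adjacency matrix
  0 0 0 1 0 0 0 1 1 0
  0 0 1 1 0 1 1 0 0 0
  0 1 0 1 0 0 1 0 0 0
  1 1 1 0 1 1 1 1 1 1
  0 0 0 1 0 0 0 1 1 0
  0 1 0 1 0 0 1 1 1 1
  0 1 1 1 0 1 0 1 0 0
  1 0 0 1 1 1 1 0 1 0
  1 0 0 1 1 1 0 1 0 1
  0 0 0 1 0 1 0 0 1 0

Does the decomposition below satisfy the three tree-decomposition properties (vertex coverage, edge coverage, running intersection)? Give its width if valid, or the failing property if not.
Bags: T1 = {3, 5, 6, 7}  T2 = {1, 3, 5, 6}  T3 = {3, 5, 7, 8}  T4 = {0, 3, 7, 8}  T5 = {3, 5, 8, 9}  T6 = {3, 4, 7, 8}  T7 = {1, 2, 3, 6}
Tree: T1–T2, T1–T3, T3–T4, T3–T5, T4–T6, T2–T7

Checking the three conditions: (i) the bags cover all of {0, 1, 2, 3, 4, 5, 6, 7, 8, 9}; (ii) for each edge, some bag contains both endpoints; (iii) the bags containing any fixed vertex form a subtree. All hold, so the decomposition is valid with width 4 − 1 = 3.

Yes; width 3.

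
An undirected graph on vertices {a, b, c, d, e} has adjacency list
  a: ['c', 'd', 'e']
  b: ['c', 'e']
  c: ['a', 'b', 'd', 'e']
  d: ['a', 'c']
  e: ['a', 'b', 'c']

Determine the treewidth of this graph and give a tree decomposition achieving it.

The largest bag has 3 vertices, giving width 2; this decomposition certifies tw(G) ≤ 2. Conversely, {a, c, d} is a clique of size 3, and the vertices of any clique must share a bag in every tree decomposition; so some bag has ≥ 3 vertices and tw(G) ≥ 2. Therefore the treewidth is 2.

Treewidth 2.
One such decomposition:
Bags: B1 = {a, c, e}  B2 = {a, c, d}  B3 = {b, c, e}
Tree: B1–B2, B1–B3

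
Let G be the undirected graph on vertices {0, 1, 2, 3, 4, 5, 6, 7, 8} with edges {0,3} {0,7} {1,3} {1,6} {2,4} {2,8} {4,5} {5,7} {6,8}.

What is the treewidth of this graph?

A width-2 tree decomposition is:
Bags: B1 = {1, 6, 8}  B2 = {1, 3, 8}  B3 = {0, 3, 8}  B4 = {0, 7, 8}  B5 = {5, 7, 8}  B6 = {4, 5, 8}  B7 = {2, 4, 8}
Tree: B1–B2, B2–B3, B3–B4, B4–B5, B5–B6, B6–B7
Every bag has size at most 3, so the width is 3 − 1 = 2 and tw(G) ≤ 2. For the lower bound, G contains the cycle 8–6–1–3–0–7–5–4–2–8, so G is not a forest; only forests have treewidth ≤ 1, hence tw(G) ≥ 2. The upper and lower bounds meet at 2, so that is the treewidth.

2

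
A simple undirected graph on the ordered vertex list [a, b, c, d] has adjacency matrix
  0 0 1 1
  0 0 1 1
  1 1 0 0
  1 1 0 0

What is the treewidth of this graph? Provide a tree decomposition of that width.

Treewidth 2.
One such decomposition:
Bags: B1 = {a, b, d}  B2 = {a, b, c}
Tree: B1–B2

The largest bag has 3 vertices, giving width 2; this decomposition certifies tw(G) ≤ 2. For the lower bound, G contains the cycle a–d–b–c–a, so G is not a forest; only forests have treewidth ≤ 1, hence tw(G) ≥ 2. The upper and lower bounds meet at 2, so that is the treewidth.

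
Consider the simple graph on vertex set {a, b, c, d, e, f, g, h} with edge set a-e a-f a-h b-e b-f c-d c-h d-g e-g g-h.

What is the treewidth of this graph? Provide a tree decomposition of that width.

Treewidth 2.
One such decomposition:
Bags: B1 = {a, b, f}  B2 = {a, b, e}  B3 = {a, e, h}  B4 = {e, g, h}  B5 = {c, g, h}  B6 = {c, d, g}
Tree: B1–B2, B2–B3, B3–B4, B4–B5, B5–B6

Each bag holds 3 vertices, so the decomposition has width 2, which upper-bounds the treewidth. The edges f–b–e–a–f form a cycle, so G is not a tree and its treewidth is at least 2. The upper and lower bounds meet at 2, so that is the treewidth.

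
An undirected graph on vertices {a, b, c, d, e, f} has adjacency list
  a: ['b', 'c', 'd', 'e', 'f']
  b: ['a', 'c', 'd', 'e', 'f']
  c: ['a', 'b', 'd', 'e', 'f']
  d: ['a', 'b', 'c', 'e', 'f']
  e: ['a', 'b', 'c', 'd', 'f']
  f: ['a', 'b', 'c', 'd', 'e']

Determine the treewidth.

5

A width-5 tree decomposition is:
Bags: B1 = {a, b, c, d, e, f}
Tree: (single bag)
With just one bag of size 6, the width is 6 − 1 = 5, so tw(G) ≤ 5. Conversely, {a, b, c, d, e, f} is a clique of size 6, and the vertices of any clique must share a bag in every tree decomposition; so some bag has ≥ 6 vertices and tw(G) ≥ 5. Hence tw(G) = 5 exactly.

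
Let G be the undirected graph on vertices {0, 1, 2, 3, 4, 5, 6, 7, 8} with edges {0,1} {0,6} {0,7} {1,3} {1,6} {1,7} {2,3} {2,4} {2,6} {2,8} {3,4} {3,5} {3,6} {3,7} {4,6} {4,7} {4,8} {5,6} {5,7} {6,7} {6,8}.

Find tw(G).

A width-3 tree decomposition is:
Bags: B1 = {2, 3, 4, 6}  B2 = {3, 4, 6, 7}  B3 = {3, 5, 6, 7}  B4 = {2, 4, 6, 8}  B5 = {1, 3, 6, 7}  B6 = {0, 1, 6, 7}
Tree: B1–B2, B2–B3, B1–B4, B2–B5, B5–B6
Each bag holds 4 vertices, so the decomposition has width 3, which upper-bounds the treewidth. For the lower bound, the 4 vertices {0, 1, 6, 7} are pairwise adjacent, and any tree decomposition puts a clique entirely inside one bag — forcing width ≥ 3. The upper and lower bounds meet at 3, so that is the treewidth.

3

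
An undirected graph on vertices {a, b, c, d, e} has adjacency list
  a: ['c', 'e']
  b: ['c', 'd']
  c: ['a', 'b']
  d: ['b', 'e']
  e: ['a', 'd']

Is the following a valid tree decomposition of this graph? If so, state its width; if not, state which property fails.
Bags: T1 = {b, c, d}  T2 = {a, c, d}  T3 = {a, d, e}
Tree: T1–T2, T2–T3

Yes; width 2.

Vertex coverage: the bags together contain {a, b, c, d, e}, the full vertex set. Edge coverage: each edge of G has both endpoints in at least one bag. Running intersection: for every vertex, the bags containing it form a connected subtree. All three properties hold, so this is a valid tree decomposition of width max|bag| − 1 = 2, and hence tw(G) ≤ 2.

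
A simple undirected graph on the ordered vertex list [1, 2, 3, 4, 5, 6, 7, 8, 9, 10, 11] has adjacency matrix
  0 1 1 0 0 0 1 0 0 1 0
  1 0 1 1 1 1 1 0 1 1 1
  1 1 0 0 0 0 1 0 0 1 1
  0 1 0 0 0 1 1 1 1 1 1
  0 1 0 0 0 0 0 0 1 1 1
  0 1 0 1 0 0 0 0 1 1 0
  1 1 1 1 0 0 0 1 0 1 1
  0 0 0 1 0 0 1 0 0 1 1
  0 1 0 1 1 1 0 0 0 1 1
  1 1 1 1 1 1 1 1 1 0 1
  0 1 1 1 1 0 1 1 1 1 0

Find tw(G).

4

A width-4 tree decomposition is:
Bags: B1 = {4, 7, 8, 10, 11}  B2 = {2, 4, 7, 10, 11}  B3 = {2, 4, 9, 10, 11}  B4 = {2, 4, 6, 9, 10}  B5 = {2, 5, 9, 10, 11}  B6 = {2, 3, 7, 10, 11}  B7 = {1, 2, 3, 7, 10}
Tree: B1–B2, B2–B3, B3–B4, B3–B5, B2–B6, B6–B7
The largest bag has 5 vertices, giving width 4; this decomposition certifies tw(G) ≤ 4. Conversely, {4, 7, 8, 10, 11} is a clique of size 5, and the vertices of any clique must share a bag in every tree decomposition; so some bag has ≥ 5 vertices and tw(G) ≥ 4. Therefore the treewidth is 4.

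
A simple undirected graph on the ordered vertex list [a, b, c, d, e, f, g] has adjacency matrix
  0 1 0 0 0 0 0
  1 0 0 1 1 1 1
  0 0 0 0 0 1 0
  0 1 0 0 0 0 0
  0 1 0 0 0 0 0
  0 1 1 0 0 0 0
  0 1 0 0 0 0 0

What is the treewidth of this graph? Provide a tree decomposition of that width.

The largest bag has 2 vertices, giving width 1; this decomposition certifies tw(G) ≤ 1. Since G has at least one edge (e.g. f–b), it is not an edgeless graph, so tw(G) ≥ 1. Therefore the treewidth is 1.

Treewidth 1.
One such decomposition:
Bags: B1 = {b, f}  B2 = {b, d}  B3 = {b, e}  B4 = {c, f}  B5 = {a, b}  B6 = {b, g}
Tree: B1–B2, B1–B3, B1–B4, B3–B5, B2–B6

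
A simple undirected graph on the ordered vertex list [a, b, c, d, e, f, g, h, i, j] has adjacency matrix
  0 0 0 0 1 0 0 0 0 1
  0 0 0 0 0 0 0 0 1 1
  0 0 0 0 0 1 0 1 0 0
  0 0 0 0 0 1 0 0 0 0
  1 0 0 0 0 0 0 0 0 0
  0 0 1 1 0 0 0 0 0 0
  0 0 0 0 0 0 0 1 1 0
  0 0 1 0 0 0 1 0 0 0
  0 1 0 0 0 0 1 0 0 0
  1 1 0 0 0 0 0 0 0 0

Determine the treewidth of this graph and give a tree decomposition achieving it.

Treewidth 1.
Bags: B1 = {a, e}  B2 = {a, j}  B3 = {b, j}  B4 = {b, i}  B5 = {g, i}  B6 = {g, h}  B7 = {c, h}  B8 = {c, f}  B9 = {d, f}
Tree: B1–B2, B2–B3, B3–B4, B4–B5, B5–B6, B6–B7, B7–B8, B8–B9

The largest bag has 2 vertices, giving width 1; this decomposition certifies tw(G) ≤ 1. Any graph with an edge has treewidth ≥ 1, and G has the edge e–a. Therefore the treewidth is 1.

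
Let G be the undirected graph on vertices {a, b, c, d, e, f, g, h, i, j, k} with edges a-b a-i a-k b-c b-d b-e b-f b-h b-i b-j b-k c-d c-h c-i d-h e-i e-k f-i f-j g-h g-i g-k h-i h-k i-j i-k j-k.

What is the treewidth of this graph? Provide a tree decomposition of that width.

Treewidth 3.
One such decomposition:
Bags: B1 = {a, b, i, k}  B2 = {b, h, i, k}  B3 = {g, h, i, k}  B4 = {b, c, h, i}  B5 = {b, i, j, k}  B6 = {b, f, i, j}  B7 = {b, c, d, h}  B8 = {b, e, i, k}
Tree: B1–B2, B2–B3, B2–B4, B2–B5, B5–B6, B4–B7, B1–B8

Every bag has size at most 4, so the width is 4 − 1 = 3 and tw(G) ≤ 3. For the lower bound, the 4 vertices {g, h, i, k} are pairwise adjacent, and any tree decomposition puts a clique entirely inside one bag — forcing width ≥ 3. Therefore the treewidth is 3.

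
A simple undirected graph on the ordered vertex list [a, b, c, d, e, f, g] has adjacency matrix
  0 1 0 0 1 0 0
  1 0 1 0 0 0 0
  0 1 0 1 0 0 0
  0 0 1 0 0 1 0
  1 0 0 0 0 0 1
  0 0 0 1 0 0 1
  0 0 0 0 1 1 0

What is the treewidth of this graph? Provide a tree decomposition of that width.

Each bag holds 3 vertices, so the decomposition has width 2, which upper-bounds the treewidth. The edges e–a–b–c–d–f–g–e form a cycle, so G is not a tree and its treewidth is at least 2. Therefore the treewidth is 2.

Treewidth 2.
One optimal decomposition is:
Bags: B1 = {a, b, e}  B2 = {b, c, e}  B3 = {c, d, e}  B4 = {d, e, f}  B5 = {e, f, g}
Tree: B1–B2, B2–B3, B3–B4, B4–B5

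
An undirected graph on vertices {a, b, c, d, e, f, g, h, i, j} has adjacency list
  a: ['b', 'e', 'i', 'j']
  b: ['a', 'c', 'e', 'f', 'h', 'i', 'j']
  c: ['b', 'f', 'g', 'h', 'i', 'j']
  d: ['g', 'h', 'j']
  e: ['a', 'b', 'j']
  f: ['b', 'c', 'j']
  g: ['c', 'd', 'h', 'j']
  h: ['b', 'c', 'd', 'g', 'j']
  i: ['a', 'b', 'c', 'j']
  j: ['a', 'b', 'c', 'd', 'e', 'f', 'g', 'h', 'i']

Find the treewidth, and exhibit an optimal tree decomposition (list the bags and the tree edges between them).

Treewidth 3.
Bags: B1 = {b, c, h, j}  B2 = {c, g, h, j}  B3 = {b, c, i, j}  B4 = {a, b, i, j}  B5 = {a, b, e, j}  B6 = {b, c, f, j}  B7 = {d, g, h, j}
Tree: B1–B2, B1–B3, B3–B4, B4–B5, B1–B6, B2–B7

The largest bag has 4 vertices, giving width 3; this decomposition certifies tw(G) ≤ 3. For the lower bound, the 4 vertices {d, g, h, j} are pairwise adjacent, and any tree decomposition puts a clique entirely inside one bag — forcing width ≥ 3. Therefore the treewidth is 3.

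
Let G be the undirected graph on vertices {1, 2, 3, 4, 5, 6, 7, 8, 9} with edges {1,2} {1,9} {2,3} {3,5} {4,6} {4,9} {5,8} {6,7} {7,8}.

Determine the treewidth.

A width-2 tree decomposition is:
Bags: B1 = {2, 3, 5}  B2 = {1, 2, 5}  B3 = {1, 5, 9}  B4 = {4, 5, 9}  B5 = {4, 5, 6}  B6 = {5, 6, 7}  B7 = {5, 7, 8}
Tree: B1–B2, B2–B3, B3–B4, B4–B5, B5–B6, B6–B7
Each bag holds 3 vertices, so the decomposition has width 2, which upper-bounds the treewidth. Since 5–3–2–1–9–4–6–7–8–5 is a cycle in G, G is not acyclic. Forests are exactly the graphs of treewidth ≤ 1, so tw(G) ≥ 2. The upper and lower bounds meet at 2, so that is the treewidth.

2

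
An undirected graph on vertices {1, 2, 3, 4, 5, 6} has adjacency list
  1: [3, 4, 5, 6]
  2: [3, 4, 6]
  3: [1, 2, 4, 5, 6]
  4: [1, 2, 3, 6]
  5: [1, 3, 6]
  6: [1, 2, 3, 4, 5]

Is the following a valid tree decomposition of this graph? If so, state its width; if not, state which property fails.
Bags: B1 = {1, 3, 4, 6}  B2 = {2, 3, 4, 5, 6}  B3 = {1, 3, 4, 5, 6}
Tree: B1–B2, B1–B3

No — bags containing vertex 5 are not connected in the tree.

A tree decomposition must satisfy three properties: every vertex lies in some bag; for every edge, both endpoints lie together in some bag; and for every vertex, the bags containing it form a connected subtree. Here bags containing vertex 5 are not connected in the tree, so the decomposition is invalid.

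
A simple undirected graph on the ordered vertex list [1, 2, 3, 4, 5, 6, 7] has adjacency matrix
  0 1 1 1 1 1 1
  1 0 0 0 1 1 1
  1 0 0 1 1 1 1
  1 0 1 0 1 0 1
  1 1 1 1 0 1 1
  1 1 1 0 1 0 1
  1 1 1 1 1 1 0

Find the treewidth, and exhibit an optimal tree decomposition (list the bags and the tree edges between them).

Treewidth 4.
Bags: B1 = {1, 2, 5, 6, 7}  B2 = {1, 3, 5, 6, 7}  B3 = {1, 3, 4, 5, 7}
Tree: B1–B2, B2–B3

The largest bag has 5 vertices, giving width 4; this decomposition certifies tw(G) ≤ 4. On the other hand G contains the 5-clique {1, 2, 5, 6, 7}. A clique must lie in a single bag of any decomposition, so no decomposition can have width below 4. Therefore the treewidth is 4.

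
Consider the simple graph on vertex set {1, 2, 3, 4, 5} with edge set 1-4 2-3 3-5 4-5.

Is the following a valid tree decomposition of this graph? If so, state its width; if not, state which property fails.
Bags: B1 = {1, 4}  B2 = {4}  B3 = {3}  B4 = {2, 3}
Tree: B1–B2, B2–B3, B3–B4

A tree decomposition must satisfy three properties: every vertex lies in some bag; for every edge, both endpoints lie together in some bag; and for every vertex, the bags containing it form a connected subtree. Here vertex 5 appears in no bag, so the decomposition is invalid.

No — vertex 5 appears in no bag.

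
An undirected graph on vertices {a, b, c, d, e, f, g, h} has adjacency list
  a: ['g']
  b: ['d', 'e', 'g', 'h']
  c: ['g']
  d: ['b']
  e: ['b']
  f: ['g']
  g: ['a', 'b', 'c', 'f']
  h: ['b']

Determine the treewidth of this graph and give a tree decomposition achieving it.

The largest bag has 2 vertices, giving width 1; this decomposition certifies tw(G) ≤ 1. Any graph with an edge has treewidth ≥ 1, and G has the edge h–b. Hence tw(G) = 1 exactly.

Treewidth 1.
Bags: B1 = {b, h}  B2 = {b, g}  B3 = {c, g}  B4 = {a, g}  B5 = {f, g}  B6 = {b, d}  B7 = {b, e}
Tree: B1–B2, B2–B3, B2–B4, B4–B5, B1–B6, B6–B7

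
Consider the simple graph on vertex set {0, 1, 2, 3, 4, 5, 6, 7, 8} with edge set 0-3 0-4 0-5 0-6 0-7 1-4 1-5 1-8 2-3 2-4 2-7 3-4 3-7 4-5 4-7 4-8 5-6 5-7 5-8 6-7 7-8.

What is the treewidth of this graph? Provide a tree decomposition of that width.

Each bag holds 4 vertices, so the decomposition has width 3, which upper-bounds the treewidth. On the other hand G contains the 4-clique {1, 4, 5, 8}. A clique must lie in a single bag of any decomposition, so no decomposition can have width below 3. Combining the bounds, tw(G) = 3.

Treewidth 3.
Bags: B1 = {0, 4, 5, 7}  B2 = {0, 3, 4, 7}  B3 = {4, 5, 7, 8}  B4 = {0, 5, 6, 7}  B5 = {1, 4, 5, 8}  B6 = {2, 3, 4, 7}
Tree: B1–B2, B1–B3, B1–B4, B3–B5, B2–B6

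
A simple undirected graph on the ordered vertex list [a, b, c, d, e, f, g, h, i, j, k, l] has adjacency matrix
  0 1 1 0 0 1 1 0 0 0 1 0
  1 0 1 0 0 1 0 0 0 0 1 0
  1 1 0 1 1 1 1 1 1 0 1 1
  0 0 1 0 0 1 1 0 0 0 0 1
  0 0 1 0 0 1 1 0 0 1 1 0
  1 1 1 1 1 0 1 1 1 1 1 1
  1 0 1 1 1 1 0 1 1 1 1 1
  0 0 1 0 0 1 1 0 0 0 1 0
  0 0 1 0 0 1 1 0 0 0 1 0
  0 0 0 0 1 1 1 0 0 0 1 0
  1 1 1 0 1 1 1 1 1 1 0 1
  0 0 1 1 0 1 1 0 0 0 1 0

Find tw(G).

A width-4 tree decomposition is:
Bags: B1 = {c, f, g, k, l}  B2 = {c, e, f, g, k}  B3 = {e, f, g, j, k}  B4 = {a, c, f, g, k}  B5 = {c, f, g, h, k}  B6 = {c, f, g, i, k}  B7 = {a, b, c, f, k}  B8 = {c, d, f, g, l}
Tree: B1–B2, B2–B3, B1–B4, B4–B5, B5–B6, B4–B7, B1–B8
Each bag holds 5 vertices, so the decomposition has width 4, which upper-bounds the treewidth. Conversely, {c, d, f, g, l} is a clique of size 5, and the vertices of any clique must share a bag in every tree decomposition; so some bag has ≥ 5 vertices and tw(G) ≥ 4. Hence tw(G) = 4 exactly.

4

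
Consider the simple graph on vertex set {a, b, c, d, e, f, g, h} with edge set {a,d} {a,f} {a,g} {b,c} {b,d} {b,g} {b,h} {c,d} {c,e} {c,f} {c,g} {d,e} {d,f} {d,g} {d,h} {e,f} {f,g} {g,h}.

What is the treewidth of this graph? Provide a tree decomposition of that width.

Each bag holds 4 vertices, so the decomposition has width 3, which upper-bounds the treewidth. On the other hand G contains the 4-clique {b, d, g, h}. A clique must lie in a single bag of any decomposition, so no decomposition can have width below 3. The upper and lower bounds meet at 3, so that is the treewidth.

Treewidth 3.
Bags: B1 = {b, c, d, g}  B2 = {c, d, f, g}  B3 = {a, d, f, g}  B4 = {b, d, g, h}  B5 = {c, d, e, f}
Tree: B1–B2, B2–B3, B1–B4, B2–B5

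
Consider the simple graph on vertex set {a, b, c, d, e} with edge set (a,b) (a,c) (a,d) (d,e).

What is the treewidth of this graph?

1

A width-1 tree decomposition is:
Bags: B1 = {a, c}  B2 = {a, d}  B3 = {d, e}  B4 = {a, b}
Tree: B1–B2, B2–B3, B2–B4
The largest bag has 2 vertices, giving width 1; this decomposition certifies tw(G) ≤ 1. G has an edge, so its treewidth is at least 1. Hence tw(G) = 1 exactly.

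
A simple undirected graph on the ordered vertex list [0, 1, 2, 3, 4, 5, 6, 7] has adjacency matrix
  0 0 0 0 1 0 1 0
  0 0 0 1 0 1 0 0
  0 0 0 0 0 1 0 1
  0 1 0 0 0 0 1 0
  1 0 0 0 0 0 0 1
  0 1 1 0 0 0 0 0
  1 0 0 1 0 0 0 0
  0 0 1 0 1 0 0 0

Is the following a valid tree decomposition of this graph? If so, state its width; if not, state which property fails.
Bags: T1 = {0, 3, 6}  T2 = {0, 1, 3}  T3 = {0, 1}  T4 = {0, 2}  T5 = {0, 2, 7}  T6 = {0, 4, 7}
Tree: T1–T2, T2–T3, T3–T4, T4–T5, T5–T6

No — vertex 5 appears in no bag.

A tree decomposition must satisfy three properties: every vertex lies in some bag; for every edge, both endpoints lie together in some bag; and for every vertex, the bags containing it form a connected subtree. Here vertex 5 appears in no bag, so the decomposition is invalid.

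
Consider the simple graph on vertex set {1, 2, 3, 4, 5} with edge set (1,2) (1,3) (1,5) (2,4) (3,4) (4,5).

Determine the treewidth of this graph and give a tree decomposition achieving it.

Treewidth 2.
Bags: B1 = {1, 4, 5}  B2 = {1, 3, 4}  B3 = {1, 2, 4}
Tree: B1–B2, B2–B3

Each bag holds 3 vertices, so the decomposition has width 2, which upper-bounds the treewidth. For the lower bound, G contains the cycle 4–5–1–3–4, so G is not a forest; only forests have treewidth ≤ 1, hence tw(G) ≥ 2. Combining the bounds, tw(G) = 2.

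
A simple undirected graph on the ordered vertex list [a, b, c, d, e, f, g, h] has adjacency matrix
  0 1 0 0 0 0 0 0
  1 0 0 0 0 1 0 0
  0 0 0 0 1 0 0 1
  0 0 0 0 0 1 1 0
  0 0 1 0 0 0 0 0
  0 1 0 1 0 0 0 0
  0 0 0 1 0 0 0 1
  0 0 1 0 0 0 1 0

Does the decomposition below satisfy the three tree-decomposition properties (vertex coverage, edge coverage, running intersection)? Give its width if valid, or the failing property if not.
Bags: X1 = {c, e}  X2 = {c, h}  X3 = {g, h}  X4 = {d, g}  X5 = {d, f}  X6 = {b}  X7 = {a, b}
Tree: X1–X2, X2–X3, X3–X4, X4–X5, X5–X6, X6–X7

No — edge (f,b) lies in no bag.

A tree decomposition must satisfy three properties: every vertex lies in some bag; for every edge, both endpoints lie together in some bag; and for every vertex, the bags containing it form a connected subtree. Here edge (f,b) lies in no bag, so the decomposition is invalid.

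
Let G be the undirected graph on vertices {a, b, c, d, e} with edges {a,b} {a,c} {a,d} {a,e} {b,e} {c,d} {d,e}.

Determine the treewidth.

A width-2 tree decomposition is:
Bags: B1 = {a, d, e}  B2 = {a, b, e}  B3 = {a, c, d}
Tree: B1–B2, B1–B3
Each bag holds 3 vertices, so the decomposition has width 2, which upper-bounds the treewidth. On the other hand G contains the 3-clique {a, d, e}. A clique must lie in a single bag of any decomposition, so no decomposition can have width below 2. The upper and lower bounds meet at 2, so that is the treewidth.

2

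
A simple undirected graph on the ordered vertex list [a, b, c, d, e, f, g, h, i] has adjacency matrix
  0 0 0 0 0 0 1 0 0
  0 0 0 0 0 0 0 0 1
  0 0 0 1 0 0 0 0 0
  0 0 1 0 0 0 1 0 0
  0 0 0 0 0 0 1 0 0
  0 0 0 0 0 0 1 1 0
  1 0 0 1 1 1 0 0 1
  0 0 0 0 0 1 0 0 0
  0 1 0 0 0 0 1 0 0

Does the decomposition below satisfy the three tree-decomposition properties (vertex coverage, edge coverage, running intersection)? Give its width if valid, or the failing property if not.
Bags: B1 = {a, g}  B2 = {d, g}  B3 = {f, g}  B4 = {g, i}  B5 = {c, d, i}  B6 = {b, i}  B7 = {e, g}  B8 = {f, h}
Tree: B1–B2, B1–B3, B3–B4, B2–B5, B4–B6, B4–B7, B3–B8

A tree decomposition must satisfy three properties: every vertex lies in some bag; for every edge, both endpoints lie together in some bag; and for every vertex, the bags containing it form a connected subtree. Here bags containing vertex i are not connected in the tree, so the decomposition is invalid.

No — bags containing vertex i are not connected in the tree.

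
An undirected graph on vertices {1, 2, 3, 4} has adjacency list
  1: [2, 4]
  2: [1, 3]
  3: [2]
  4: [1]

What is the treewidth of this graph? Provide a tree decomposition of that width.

Treewidth 1.
Bags: B1 = {2, 3}  B2 = {1, 2}  B3 = {1, 4}
Tree: B1–B2, B2–B3

The largest bag has 2 vertices, giving width 1; this decomposition certifies tw(G) ≤ 1. Since G has at least one edge (e.g. 3–2), it is not an edgeless graph, so tw(G) ≥ 1. Combining the bounds, tw(G) = 1.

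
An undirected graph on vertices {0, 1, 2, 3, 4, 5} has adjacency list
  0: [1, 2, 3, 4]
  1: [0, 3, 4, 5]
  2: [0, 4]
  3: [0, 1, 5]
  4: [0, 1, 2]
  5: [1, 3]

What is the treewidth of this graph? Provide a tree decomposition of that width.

Treewidth 2.
One such decomposition:
Bags: B1 = {0, 1, 4}  B2 = {0, 1, 3}  B3 = {1, 3, 5}  B4 = {0, 2, 4}
Tree: B1–B2, B2–B3, B1–B4

Each bag holds 3 vertices, so the decomposition has width 2, which upper-bounds the treewidth. On the other hand G contains the 3-clique {0, 1, 3}. A clique must lie in a single bag of any decomposition, so no decomposition can have width below 2. The upper and lower bounds meet at 2, so that is the treewidth.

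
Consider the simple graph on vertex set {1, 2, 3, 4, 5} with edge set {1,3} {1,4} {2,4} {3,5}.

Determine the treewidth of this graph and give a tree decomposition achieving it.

Every bag has size at most 2, so the width is 2 − 1 = 1 and tw(G) ≤ 1. Since G has at least one edge (e.g. 2–4), it is not an edgeless graph, so tw(G) ≥ 1. The upper and lower bounds meet at 1, so that is the treewidth.

Treewidth 1.
One such decomposition:
Bags: B1 = {2, 4}  B2 = {1, 4}  B3 = {1, 3}  B4 = {3, 5}
Tree: B1–B2, B2–B3, B3–B4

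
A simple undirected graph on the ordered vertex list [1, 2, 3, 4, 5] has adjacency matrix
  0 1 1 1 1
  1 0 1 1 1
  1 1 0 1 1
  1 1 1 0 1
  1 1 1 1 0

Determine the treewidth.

A width-4 tree decomposition is:
Bags: B1 = {1, 2, 3, 4, 5}
Tree: (single bag)
A single bag containing all 5 vertices is trivially a valid decomposition of width 4. On the other hand G contains the 5-clique {1, 2, 3, 4, 5}. A clique must lie in a single bag of any decomposition, so no decomposition can have width below 4. Combining the bounds, tw(G) = 4.

4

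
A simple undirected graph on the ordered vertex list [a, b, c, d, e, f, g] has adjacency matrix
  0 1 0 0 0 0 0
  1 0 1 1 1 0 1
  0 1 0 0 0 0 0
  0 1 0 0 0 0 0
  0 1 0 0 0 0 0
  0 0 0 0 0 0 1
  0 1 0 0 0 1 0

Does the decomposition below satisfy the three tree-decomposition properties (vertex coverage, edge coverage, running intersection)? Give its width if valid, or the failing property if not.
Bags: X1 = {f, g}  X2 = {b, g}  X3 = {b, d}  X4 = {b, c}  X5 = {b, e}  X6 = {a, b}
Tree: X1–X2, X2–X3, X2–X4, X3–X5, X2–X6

Yes; width 1.

Vertex coverage: the bags together contain {a, b, c, d, e, f, g}, the full vertex set. Edge coverage: each edge of G has both endpoints in at least one bag. Running intersection: for every vertex, the bags containing it form a connected subtree. All three properties hold, so this is a valid tree decomposition of width max|bag| − 1 = 1, and hence tw(G) ≤ 1.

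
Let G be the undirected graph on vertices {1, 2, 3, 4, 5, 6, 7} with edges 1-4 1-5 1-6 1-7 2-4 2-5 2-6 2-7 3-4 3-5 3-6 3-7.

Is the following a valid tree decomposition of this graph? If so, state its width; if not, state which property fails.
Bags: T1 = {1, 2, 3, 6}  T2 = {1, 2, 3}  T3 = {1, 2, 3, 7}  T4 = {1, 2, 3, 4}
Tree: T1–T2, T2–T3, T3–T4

A tree decomposition must satisfy three properties: every vertex lies in some bag; for every edge, both endpoints lie together in some bag; and for every vertex, the bags containing it form a connected subtree. Here vertex 5 appears in no bag, so the decomposition is invalid.

No — vertex 5 appears in no bag.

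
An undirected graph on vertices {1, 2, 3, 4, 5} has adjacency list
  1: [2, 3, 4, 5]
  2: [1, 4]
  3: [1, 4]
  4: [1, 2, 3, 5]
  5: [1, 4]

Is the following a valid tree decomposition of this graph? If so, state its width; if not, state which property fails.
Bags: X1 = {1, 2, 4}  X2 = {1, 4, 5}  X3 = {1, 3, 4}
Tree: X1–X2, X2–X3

Checking the three conditions: (i) the bags cover all of {1, 2, 3, 4, 5}; (ii) for each edge, some bag contains both endpoints; (iii) the bags containing any fixed vertex form a subtree. All hold, so the decomposition is valid with width 3 − 1 = 2.

Yes; width 2.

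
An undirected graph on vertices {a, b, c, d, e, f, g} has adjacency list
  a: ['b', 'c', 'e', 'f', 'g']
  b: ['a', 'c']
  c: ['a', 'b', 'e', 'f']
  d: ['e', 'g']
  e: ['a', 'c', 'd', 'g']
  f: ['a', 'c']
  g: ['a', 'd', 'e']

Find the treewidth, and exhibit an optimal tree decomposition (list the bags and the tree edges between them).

Treewidth 2.
One optimal decomposition is:
Bags: B1 = {a, e, g}  B2 = {d, e, g}  B3 = {a, c, e}  B4 = {a, b, c}  B5 = {a, c, f}
Tree: B1–B2, B1–B3, B3–B4, B3–B5

Each bag holds 3 vertices, so the decomposition has width 2, which upper-bounds the treewidth. Conversely, {d, e, g} is a clique of size 3, and the vertices of any clique must share a bag in every tree decomposition; so some bag has ≥ 3 vertices and tw(G) ≥ 2. Combining the bounds, tw(G) = 2.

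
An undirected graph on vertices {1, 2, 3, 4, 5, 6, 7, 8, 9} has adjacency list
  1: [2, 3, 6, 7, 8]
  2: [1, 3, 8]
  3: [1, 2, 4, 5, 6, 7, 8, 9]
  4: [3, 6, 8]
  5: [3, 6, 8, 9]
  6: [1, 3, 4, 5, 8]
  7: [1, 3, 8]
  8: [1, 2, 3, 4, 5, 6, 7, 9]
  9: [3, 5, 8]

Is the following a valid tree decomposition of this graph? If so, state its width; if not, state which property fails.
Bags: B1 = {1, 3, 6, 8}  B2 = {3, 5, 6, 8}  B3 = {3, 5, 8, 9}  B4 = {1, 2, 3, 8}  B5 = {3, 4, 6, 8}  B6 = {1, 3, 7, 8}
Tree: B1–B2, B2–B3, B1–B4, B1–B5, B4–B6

Yes; width 3.

Checking the three conditions: (i) the bags cover all of {1, 2, 3, 4, 5, 6, 7, 8, 9}; (ii) for each edge, some bag contains both endpoints; (iii) the bags containing any fixed vertex form a subtree. All hold, so the decomposition is valid with width 4 − 1 = 3.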